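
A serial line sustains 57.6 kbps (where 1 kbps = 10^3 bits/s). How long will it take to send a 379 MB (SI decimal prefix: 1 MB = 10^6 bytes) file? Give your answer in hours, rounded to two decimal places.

379 MB = 379,000,000 bytes = 3,032,000,000 bits
57.6 kbps = 57,600 bits/s
time = 3,032,000,000 / 57,600 = 52,638.8889 s
52,638.8889 s / 3600 = 14.62 hours

14.62 hours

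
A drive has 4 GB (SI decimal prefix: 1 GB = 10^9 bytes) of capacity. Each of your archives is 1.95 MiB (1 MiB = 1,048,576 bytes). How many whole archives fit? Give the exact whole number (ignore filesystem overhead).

1,956

Capacity: 4 GB = 4,000,000,000 bytes
Per item: 1.95 MiB = 2,044,723.2 bytes
⌊4,000,000,000 / 2,044,723.2⌋ = 1,956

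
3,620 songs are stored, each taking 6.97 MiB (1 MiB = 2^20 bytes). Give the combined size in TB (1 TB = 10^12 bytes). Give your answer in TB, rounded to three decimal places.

Total = 3,620 × 6.97 MiB = 25231.4 MiB
= 25231.4 × 1,048,576 bytes = 26,457,040,486.4 bytes
1 TB = 1,000,000,000,000 bytes
26,457,040,486.4 / 1,000,000,000,000 = 0.026 TB

0.026 TB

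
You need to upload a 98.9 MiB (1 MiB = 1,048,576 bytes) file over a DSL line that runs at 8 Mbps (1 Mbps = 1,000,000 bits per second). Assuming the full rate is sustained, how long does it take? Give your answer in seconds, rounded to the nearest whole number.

98.9 MiB = 103,704,166.4 bytes = 829,633,331.2 bits
8 Mbps = 8,000,000 bits/s
time = 829,633,331.2 / 8,000,000 = 104 s

104 seconds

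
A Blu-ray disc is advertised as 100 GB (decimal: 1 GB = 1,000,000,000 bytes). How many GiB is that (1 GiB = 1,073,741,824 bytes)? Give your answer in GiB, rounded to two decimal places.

100 GB × 1,000,000,000 bytes/GB = 100,000,000,000 bytes
1 GiB = 2^30 bytes = 1,073,741,824 bytes
100,000,000,000 / 1,073,741,824 = 93.13 GiB

93.13 GiB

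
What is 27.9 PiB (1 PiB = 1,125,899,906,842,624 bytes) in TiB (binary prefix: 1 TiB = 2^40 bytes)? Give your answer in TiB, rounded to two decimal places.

27.9 PiB = 27.9 × 2^50 bytes = 31,412,607,400,909,209.6 bytes
1 TiB = 2^40 bytes = 1,099,511,627,776 bytes
31,412,607,400,909,209.6 / 1,099,511,627,776 = 28,569.60 TiB

28,569.60 TiB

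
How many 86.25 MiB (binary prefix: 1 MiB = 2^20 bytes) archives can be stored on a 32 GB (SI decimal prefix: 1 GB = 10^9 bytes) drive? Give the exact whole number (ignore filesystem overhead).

Capacity: 32 GB = 32,000,000,000 bytes
Per item: 86.25 MiB = 90,439,680 bytes
⌊32,000,000,000 / 90,439,680⌋ = 353

353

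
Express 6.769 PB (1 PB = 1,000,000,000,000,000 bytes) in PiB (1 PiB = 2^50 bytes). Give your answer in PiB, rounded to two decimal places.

6.01 PiB

6.769 PB × 1,000,000,000,000,000 bytes/PB = 6,769,000,000,000,000 bytes
1 PiB = 1,125,899,906,842,624 bytes
6,769,000,000,000,000 / 1,125,899,906,842,624 = 6.01 PiB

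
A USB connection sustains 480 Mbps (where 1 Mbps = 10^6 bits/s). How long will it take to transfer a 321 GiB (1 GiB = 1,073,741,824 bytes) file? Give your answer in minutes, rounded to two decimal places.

95.74 minutes

321 GiB = 344,671,125,504 bytes = 2,757,369,004,032 bits
480 Mbps = 480,000,000 bits/s
time = 2,757,369,004,032 / 480,000,000 = 5,744.519 s
5,744.519 s / 60 = 95.74 minutes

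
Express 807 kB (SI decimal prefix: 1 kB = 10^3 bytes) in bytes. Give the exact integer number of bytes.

807 × 1,000 = 807,000 bytes

807,000 bytes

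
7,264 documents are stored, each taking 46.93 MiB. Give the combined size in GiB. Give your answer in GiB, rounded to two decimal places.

Total = 7,264 × 46.93 MiB = 340899.52 MiB
= 340899.52 × 1,048,576 bytes = 357,459,055,083.52 bytes
1 GiB = 1,073,741,824 bytes
357,459,055,083.52 / 1,073,741,824 = 332.91 GiB

332.91 GiB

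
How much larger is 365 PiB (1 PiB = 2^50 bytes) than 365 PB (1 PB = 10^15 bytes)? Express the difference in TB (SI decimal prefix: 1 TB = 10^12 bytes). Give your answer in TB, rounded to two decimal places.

365 PiB = 365 × 1,125,899,906,842,624 = 410,953,465,997,557,760 bytes
365 PB = 365 × 1,000,000,000,000,000 = 365,000,000,000,000,000 bytes
difference = 45,953,465,997,557,760 bytes
45,953,465,997,557,760 / 1,000,000,000,000 = 45,953.47 TB

45,953.47 TB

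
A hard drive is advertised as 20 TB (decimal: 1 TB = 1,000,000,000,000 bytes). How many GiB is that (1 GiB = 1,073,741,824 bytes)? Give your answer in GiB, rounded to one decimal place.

18,626.5 GiB

20 TB = 20 × 10^12 bytes = 20,000,000,000,000 bytes
1 GiB = 2^30 bytes = 1,073,741,824 bytes
20,000,000,000,000 / 1,073,741,824 = 18,626.5 GiB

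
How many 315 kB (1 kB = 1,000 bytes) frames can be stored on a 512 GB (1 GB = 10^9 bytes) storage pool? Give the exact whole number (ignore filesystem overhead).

1,625,396

Capacity: 512 GB = 512,000,000,000 bytes
Per item: 315 kB = 315,000 bytes
⌊512,000,000,000 / 315,000⌋ = 1,625,396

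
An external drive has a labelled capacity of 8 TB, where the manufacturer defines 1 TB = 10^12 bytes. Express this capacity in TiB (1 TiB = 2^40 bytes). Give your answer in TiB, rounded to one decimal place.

8 TB = 8 × 10^12 bytes = 8,000,000,000,000 bytes
1 TiB = 2^40 bytes = 1,099,511,627,776 bytes
8,000,000,000,000 / 1,099,511,627,776 = 7.3 TiB

7.3 TiB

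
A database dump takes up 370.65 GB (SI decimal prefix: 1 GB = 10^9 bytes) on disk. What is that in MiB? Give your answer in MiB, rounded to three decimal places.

370.65 GB = 370.65 × 10^9 bytes = 370,650,000,000 bytes
1 MiB = 1,048,576 bytes
370,650,000,000 / 1,048,576 = 353,479.385 MiB

353,479.385 MiB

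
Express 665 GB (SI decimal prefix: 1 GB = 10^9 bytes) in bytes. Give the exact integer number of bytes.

665,000,000,000 bytes

665 × 1,000,000,000 = 665,000,000,000 bytes  (1 GB = 10^9 bytes)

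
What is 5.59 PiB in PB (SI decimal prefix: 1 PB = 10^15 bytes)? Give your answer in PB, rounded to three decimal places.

6.294 PB

5.59 PiB = 5.59 × 2^50 bytes = 6,293,780,479,250,268.16 bytes
1 PB = 1,000,000,000,000,000 bytes
6,293,780,479,250,268.16 / 1,000,000,000,000,000 = 6.294 PB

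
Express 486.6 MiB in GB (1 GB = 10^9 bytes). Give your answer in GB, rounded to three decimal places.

0.510 GB

486.6 MiB × 1,048,576 bytes/MiB = 510,237,081.6 bytes
1 GB = 10^9 bytes = 1,000,000,000 bytes
510,237,081.6 / 1,000,000,000 = 0.510 GB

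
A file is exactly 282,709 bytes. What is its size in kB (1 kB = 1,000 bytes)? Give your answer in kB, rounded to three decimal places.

282,709 bytes given.
1 kB = 1,000 bytes
282,709 / 1,000 = 282.709 kB

282.709 kB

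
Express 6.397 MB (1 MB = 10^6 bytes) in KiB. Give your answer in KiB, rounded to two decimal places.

6,247.07 KiB

6.397 MB × 1,000,000 bytes/MB = 6,397,000 bytes
1 KiB = 2^10 bytes = 1,024 bytes
6,397,000 / 1,024 = 6,247.07 KiB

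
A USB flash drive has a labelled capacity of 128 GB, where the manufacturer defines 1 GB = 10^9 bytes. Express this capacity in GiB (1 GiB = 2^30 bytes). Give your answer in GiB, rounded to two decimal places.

119.21 GiB

128 GB = 128 × 10^9 bytes = 128,000,000,000 bytes
1 GiB = 2^30 bytes = 1,073,741,824 bytes
128,000,000,000 / 1,073,741,824 = 119.21 GiB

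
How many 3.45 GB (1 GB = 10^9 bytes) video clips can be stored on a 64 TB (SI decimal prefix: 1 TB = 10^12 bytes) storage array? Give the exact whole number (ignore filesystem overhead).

18,550

Capacity: 64 TB = 64,000,000,000,000 bytes
Per item: 3.45 GB = 3,450,000,000 bytes
⌊64,000,000,000,000 / 3,450,000,000⌋ = 18,550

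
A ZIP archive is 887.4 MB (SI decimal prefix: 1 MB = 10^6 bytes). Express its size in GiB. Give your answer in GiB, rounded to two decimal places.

887.4 MB × 1,000,000 bytes/MB = 887,400,000 bytes
1 GiB = 2^30 bytes = 1,073,741,824 bytes
887,400,000 / 1,073,741,824 = 0.83 GiB

0.83 GiB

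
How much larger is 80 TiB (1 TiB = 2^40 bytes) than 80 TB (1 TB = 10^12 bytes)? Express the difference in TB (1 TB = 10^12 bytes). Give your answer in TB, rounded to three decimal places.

7.961 TB

80 TiB = 80 × 1,099,511,627,776 = 87,960,930,222,080 bytes
80 TB = 80 × 1,000,000,000,000 = 80,000,000,000,000 bytes
difference = 7,960,930,222,080 bytes
7,960,930,222,080 / 1,000,000,000,000 = 7.961 TB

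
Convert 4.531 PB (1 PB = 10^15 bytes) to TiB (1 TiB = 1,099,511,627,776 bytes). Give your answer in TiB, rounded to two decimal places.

4.531 PB = 4.531 × 10^15 bytes = 4,531,000,000,000,000 bytes
1 TiB = 1,099,511,627,776 bytes
4,531,000,000,000,000 / 1,099,511,627,776 = 4,120.92 TiB

4,120.92 TiB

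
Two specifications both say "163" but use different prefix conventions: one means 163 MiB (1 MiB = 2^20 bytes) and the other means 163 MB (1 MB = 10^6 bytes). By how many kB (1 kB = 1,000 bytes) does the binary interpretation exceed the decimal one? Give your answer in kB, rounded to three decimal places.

7,917.888 kB

163 MiB = 163 × 1,048,576 = 170,917,888 bytes
163 MB = 163 × 1,000,000 = 163,000,000 bytes
difference = 7,917,888 bytes
7,917,888 / 1,000 = 7,917.888 kB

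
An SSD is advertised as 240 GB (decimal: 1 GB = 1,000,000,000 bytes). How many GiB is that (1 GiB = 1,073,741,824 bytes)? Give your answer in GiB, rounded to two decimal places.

223.52 GiB

240 GB = 240 × 10^9 bytes = 240,000,000,000 bytes
1 GiB = 1,073,741,824 bytes
240,000,000,000 / 1,073,741,824 = 223.52 GiB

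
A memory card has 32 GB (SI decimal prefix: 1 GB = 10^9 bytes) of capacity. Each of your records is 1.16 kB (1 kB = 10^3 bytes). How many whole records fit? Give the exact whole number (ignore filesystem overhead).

Capacity: 32 GB = 32,000,000,000 bytes
Per item: 1.16 kB = 1,160 bytes
⌊32,000,000,000 / 1,160⌋ = 27,586,206

27,586,206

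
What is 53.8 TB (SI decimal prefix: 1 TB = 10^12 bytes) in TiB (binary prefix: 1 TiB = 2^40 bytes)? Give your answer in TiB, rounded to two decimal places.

53.8 TB = 53.8 × 10^12 bytes = 53,800,000,000,000 bytes
1 TiB = 1,099,511,627,776 bytes
53,800,000,000,000 / 1,099,511,627,776 = 48.93 TiB

48.93 TiB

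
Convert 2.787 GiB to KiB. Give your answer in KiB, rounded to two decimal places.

2,922,381.31 KiB

2.787 GiB = 2.787 × 2^30 bytes = 2,992,518,463.488 bytes
1 KiB = 2^10 bytes = 1,024 bytes
2,992,518,463.488 / 1,024 = 2,922,381.31 KiB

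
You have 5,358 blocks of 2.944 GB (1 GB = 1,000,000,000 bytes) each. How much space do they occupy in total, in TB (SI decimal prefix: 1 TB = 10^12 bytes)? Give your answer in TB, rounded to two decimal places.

15.77 TB

Total = 5,358 × 2.944 GB = 15773.952 GB
= 15773.952 × 1,000,000,000 bytes = 15,773,952,000,000 bytes
1 TB = 1,000,000,000,000 bytes
15,773,952,000,000 / 1,000,000,000,000 = 15.77 TB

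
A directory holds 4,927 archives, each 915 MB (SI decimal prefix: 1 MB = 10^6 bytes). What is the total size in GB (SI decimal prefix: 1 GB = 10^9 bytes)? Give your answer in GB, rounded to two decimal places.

4,508.21 GB

Total = 4,927 × 915 MB = 4,508,205 MB
= 4,508,205 × 1,000,000 bytes = 4,508,205,000,000 bytes
1 GB = 1,000,000,000 bytes
4,508,205,000,000 / 1,000,000,000 = 4,508.21 GB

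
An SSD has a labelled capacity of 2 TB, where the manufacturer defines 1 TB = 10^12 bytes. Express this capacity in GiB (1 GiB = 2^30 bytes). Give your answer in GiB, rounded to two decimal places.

1,862.65 GiB

2 TB = 2 × 10^12 bytes = 2,000,000,000,000 bytes
1 GiB = 2^30 bytes = 1,073,741,824 bytes
2,000,000,000,000 / 1,073,741,824 = 1,862.65 GiB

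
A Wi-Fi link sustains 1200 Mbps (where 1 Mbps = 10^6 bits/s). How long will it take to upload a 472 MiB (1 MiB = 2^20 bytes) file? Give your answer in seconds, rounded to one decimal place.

472 MiB = 494,927,872 bytes = 3,959,422,976 bits
1200 Mbps = 1,200,000,000 bits/s
time = 3,959,422,976 / 1,200,000,000 = 3.3 s

3.3 seconds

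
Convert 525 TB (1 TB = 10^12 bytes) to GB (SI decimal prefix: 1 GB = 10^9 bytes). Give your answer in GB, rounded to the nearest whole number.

525,000 GB

525 TB = 525 × 10^12 bytes = 525,000,000,000,000 bytes
1 GB = 10^9 bytes = 1,000,000,000 bytes
525,000,000,000,000 / 1,000,000,000 = 525,000 GB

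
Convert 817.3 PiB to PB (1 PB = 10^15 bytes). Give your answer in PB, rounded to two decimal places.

920.20 PB

817.3 PiB × 1,125,899,906,842,624 bytes/PiB = 920,197,993,862,476,595.2 bytes
1 PB = 10^15 bytes = 1,000,000,000,000,000 bytes
920,197,993,862,476,595.2 / 1,000,000,000,000,000 = 920.20 PB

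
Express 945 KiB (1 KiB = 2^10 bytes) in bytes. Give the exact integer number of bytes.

945 × 1,024 = 967,680 bytes

967,680 bytes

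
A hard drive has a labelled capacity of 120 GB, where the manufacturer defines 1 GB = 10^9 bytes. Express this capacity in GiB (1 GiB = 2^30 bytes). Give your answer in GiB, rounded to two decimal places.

111.76 GiB

120 GB × 1,000,000,000 bytes/GB = 120,000,000,000 bytes
1 GiB = 2^30 bytes = 1,073,741,824 bytes
120,000,000,000 / 1,073,741,824 = 111.76 GiB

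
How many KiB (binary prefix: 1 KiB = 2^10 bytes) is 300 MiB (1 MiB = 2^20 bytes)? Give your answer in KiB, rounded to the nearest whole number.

307,200 KiB

300 MiB × 1,048,576 bytes/MiB = 314,572,800 bytes
1 KiB = 1,024 bytes
314,572,800 / 1,024 = 307,200 KiB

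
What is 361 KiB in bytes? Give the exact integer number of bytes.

361 × 1,024 = 369,664 bytes  (1 KiB = 2^10 bytes)

369,664 bytes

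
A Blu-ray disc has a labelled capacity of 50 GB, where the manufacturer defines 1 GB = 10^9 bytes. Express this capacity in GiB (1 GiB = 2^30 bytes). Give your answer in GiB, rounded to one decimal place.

50 GB = 50 × 10^9 bytes = 50,000,000,000 bytes
1 GiB = 1,073,741,824 bytes
50,000,000,000 / 1,073,741,824 = 46.6 GiB

46.6 GiB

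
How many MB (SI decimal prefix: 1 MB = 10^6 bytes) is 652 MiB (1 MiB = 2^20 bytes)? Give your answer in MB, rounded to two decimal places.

683.67 MB

652 MiB = 652 × 2^20 bytes = 683,671,552 bytes
1 MB = 1,000,000 bytes
683,671,552 / 1,000,000 = 683.67 MB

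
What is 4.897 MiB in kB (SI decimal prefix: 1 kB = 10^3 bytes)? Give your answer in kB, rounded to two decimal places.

5,134.88 kB

4.897 MiB = 4.897 × 2^20 bytes = 5,134,876.672 bytes
1 kB = 1,000 bytes
5,134,876.672 / 1,000 = 5,134.88 kB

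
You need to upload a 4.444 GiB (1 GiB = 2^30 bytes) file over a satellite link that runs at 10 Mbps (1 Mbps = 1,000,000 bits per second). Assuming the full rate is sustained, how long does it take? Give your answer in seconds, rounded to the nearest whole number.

3,817 seconds

4.444 GiB = 4,771,708,665.856 bytes = 38,173,669,326.848 bits
10 Mbps = 10,000,000 bits/s
time = 38,173,669,326.848 / 10,000,000 = 3,817 s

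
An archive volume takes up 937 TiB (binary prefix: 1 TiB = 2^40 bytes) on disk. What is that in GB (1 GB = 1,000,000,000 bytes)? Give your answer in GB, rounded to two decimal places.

1,030,242.40 GB

937 TiB = 937 × 2^40 bytes = 1,030,242,395,226,112 bytes
1 GB = 10^9 bytes = 1,000,000,000 bytes
1,030,242,395,226,112 / 1,000,000,000 = 1,030,242.40 GB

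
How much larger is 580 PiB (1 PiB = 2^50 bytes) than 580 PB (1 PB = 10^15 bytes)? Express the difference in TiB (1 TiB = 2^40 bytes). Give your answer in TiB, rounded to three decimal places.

580 PiB = 580 × 1,125,899,906,842,624 = 653,021,945,968,721,920 bytes
580 PB = 580 × 1,000,000,000,000,000 = 580,000,000,000,000,000 bytes
difference = 73,021,945,968,721,920 bytes
73,021,945,968,721,920 / 1,099,511,627,776 = 66,413.073 TiB

66,413.073 TiB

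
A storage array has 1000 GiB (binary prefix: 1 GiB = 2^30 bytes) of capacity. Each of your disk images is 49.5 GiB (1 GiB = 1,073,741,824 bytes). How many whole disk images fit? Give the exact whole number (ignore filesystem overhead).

Capacity: 1000 GiB = 1,073,741,824,000 bytes
Per item: 49.5 GiB = 53,150,220,288 bytes
⌊1,073,741,824,000 / 53,150,220,288⌋ = 20

20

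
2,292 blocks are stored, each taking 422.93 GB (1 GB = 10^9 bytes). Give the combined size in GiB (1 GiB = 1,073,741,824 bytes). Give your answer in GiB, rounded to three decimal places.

Total = 2,292 × 422.93 GB = 969355.56 GB
= 969355.56 × 1,000,000,000 bytes = 969,355,560,000,000 bytes
1 GiB = 1,073,741,824 bytes
969,355,560,000,000 / 1,073,741,824 = 902,782.716 GiB

902,782.716 GiB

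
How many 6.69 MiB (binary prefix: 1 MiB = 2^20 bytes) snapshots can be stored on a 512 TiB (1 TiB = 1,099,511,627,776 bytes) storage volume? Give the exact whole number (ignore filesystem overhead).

80,249,762

Capacity: 512 TiB = 562,949,953,421,312 bytes
Per item: 6.69 MiB = 7,014,973.44 bytes
⌊562,949,953,421,312 / 7,014,973.44⌋ = 80,249,762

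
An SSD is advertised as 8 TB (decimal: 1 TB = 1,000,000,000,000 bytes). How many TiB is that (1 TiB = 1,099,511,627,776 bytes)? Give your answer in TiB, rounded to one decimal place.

8 TB = 8 × 10^12 bytes = 8,000,000,000,000 bytes
1 TiB = 1,099,511,627,776 bytes
8,000,000,000,000 / 1,099,511,627,776 = 7.3 TiB

7.3 TiB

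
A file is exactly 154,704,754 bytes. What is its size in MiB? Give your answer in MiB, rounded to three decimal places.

154,704,754 bytes given.
1 MiB = 1,048,576 bytes
154,704,754 / 1,048,576 = 147.538 MiB

147.538 MiB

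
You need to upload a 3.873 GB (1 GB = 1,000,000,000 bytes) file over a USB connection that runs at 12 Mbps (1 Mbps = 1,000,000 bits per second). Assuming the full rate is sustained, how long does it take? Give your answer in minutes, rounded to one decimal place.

3.873 GB = 3,873,000,000 bytes = 30,984,000,000 bits
12 Mbps = 12,000,000 bits/s
time = 30,984,000,000 / 12,000,000 = 2,582.00 s
2,582.00 s / 60 = 43.0 minutes

43.0 minutes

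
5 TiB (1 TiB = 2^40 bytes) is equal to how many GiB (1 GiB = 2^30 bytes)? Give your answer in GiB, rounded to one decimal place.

5 TiB = 5 × 2^40 bytes = 5,497,558,138,880 bytes
1 GiB = 2^30 bytes = 1,073,741,824 bytes
5,497,558,138,880 / 1,073,741,824 = 5,120.0 GiB

5,120.0 GiB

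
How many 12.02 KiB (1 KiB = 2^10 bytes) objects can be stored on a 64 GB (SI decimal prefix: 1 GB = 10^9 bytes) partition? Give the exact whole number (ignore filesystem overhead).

Capacity: 64 GB = 64,000,000,000 bytes
Per item: 12.02 KiB = 12,308.48 bytes
⌊64,000,000,000 / 12,308.48⌋ = 5,199,667

5,199,667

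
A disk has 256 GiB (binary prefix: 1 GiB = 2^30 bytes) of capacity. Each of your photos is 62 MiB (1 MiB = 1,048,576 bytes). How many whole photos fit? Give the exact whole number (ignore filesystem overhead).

Capacity: 256 GiB = 274,877,906,944 bytes
Per item: 62 MiB = 65,011,712 bytes
⌊274,877,906,944 / 65,011,712⌋ = 4,228

4,228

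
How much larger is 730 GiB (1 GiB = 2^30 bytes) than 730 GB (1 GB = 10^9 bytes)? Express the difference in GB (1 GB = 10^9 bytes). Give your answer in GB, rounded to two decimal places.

53.83 GB

730 GiB = 730 × 1,073,741,824 = 783,831,531,520 bytes
730 GB = 730 × 1,000,000,000 = 730,000,000,000 bytes
difference = 53,831,531,520 bytes
53,831,531,520 / 1,000,000,000 = 53.83 GB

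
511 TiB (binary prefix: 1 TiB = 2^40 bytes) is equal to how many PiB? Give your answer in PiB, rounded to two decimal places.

511 TiB = 511 × 2^40 bytes = 561,850,441,793,536 bytes
1 PiB = 1,125,899,906,842,624 bytes
561,850,441,793,536 / 1,125,899,906,842,624 = 0.50 PiB

0.50 PiB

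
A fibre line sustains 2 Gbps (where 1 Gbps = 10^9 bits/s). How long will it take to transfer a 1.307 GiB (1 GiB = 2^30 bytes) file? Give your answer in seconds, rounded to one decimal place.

1.307 GiB = 1,403,380,563.968 bytes = 11,227,044,511.744 bits
2 Gbps = 2,000,000,000 bits/s
time = 11,227,044,511.744 / 2,000,000,000 = 5.6 s

5.6 seconds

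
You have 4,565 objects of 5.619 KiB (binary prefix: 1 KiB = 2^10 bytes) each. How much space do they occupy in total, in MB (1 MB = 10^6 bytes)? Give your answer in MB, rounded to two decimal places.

Total = 4,565 × 5.619 KiB = 25650.735 KiB
= 25650.735 × 1,024 bytes = 26,266,352.64 bytes
1 MB = 1,000,000 bytes
26,266,352.64 / 1,000,000 = 26.27 MB

26.27 MB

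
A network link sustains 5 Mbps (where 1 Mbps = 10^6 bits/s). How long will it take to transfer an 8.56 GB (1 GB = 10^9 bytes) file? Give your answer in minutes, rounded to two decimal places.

228.27 minutes

8.56 GB = 8,560,000,000 bytes = 68,480,000,000 bits
5 Mbps = 5,000,000 bits/s
time = 68,480,000,000 / 5,000,000 = 13,696.000 s
13,696.000 s / 60 = 228.27 minutes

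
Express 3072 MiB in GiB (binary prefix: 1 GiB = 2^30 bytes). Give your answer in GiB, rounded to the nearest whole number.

3072 MiB × 1,048,576 bytes/MiB = 3,221,225,472 bytes
1 GiB = 2^30 bytes = 1,073,741,824 bytes
3,221,225,472 / 1,073,741,824 = 3 GiB

3 GiB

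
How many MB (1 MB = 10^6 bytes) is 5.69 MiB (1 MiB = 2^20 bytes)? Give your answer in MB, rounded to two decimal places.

5.69 MiB = 5.69 × 2^20 bytes = 5,966,397.44 bytes
1 MB = 10^6 bytes = 1,000,000 bytes
5,966,397.44 / 1,000,000 = 5.97 MB

5.97 MB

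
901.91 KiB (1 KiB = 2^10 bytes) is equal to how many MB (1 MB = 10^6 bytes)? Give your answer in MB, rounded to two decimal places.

0.92 MB

901.91 KiB × 1,024 bytes/KiB = 923,555.84 bytes
1 MB = 10^6 bytes = 1,000,000 bytes
923,555.84 / 1,000,000 = 0.92 MB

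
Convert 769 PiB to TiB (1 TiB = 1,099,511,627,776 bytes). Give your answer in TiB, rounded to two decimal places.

769 PiB = 769 × 2^50 bytes = 865,817,028,361,977,856 bytes
1 TiB = 2^40 bytes = 1,099,511,627,776 bytes
865,817,028,361,977,856 / 1,099,511,627,776 = 787,456.00 TiB

787,456.00 TiB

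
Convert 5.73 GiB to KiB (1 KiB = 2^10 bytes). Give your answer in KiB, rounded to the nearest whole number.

6,008,340 KiB

5.73 GiB × 1,073,741,824 bytes/GiB = 6,152,540,651.52 bytes
1 KiB = 1,024 bytes
6,152,540,651.52 / 1,024 = 6,008,340 KiB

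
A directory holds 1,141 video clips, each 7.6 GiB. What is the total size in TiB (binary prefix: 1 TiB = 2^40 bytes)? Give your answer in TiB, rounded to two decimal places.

8.47 TiB

Total = 1,141 × 7.6 GiB = 8671.6 GiB
= 8671.6 × 1,073,741,824 bytes = 9,311,059,600,998.4 bytes
1 TiB = 1,099,511,627,776 bytes
9,311,059,600,998.4 / 1,099,511,627,776 = 8.47 TiB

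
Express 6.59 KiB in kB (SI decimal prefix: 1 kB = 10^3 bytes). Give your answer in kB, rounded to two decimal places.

6.59 KiB = 6.59 × 2^10 bytes = 6,748.16 bytes
1 kB = 10^3 bytes = 1,000 bytes
6,748.16 / 1,000 = 6.75 kB

6.75 kB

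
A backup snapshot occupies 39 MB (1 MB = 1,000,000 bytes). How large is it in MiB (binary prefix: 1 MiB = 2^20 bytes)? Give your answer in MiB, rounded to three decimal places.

39 MB = 39 × 10^6 bytes = 39,000,000 bytes
1 MiB = 1,048,576 bytes
39,000,000 / 1,048,576 = 37.193 MiB

37.193 MiB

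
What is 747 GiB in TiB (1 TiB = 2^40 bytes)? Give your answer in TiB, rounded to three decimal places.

0.729 TiB

747 GiB × 1,073,741,824 bytes/GiB = 802,085,142,528 bytes
1 TiB = 2^40 bytes = 1,099,511,627,776 bytes
802,085,142,528 / 1,099,511,627,776 = 0.729 TiB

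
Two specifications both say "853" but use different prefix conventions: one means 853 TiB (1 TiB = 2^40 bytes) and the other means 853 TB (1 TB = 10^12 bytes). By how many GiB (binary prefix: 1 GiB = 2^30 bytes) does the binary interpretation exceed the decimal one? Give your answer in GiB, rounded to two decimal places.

853 TiB = 853 × 1,099,511,627,776 = 937,883,418,492,928 bytes
853 TB = 853 × 1,000,000,000,000 = 853,000,000,000,000 bytes
difference = 84,883,418,492,928 bytes
84,883,418,492,928 / 1,073,741,824 = 79,053.84 GiB

79,053.84 GiB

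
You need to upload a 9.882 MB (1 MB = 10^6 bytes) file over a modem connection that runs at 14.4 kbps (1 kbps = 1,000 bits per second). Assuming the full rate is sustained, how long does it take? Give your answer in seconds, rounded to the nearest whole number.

5,490 seconds

9.882 MB = 9,882,000 bytes = 79,056,000 bits
14.4 kbps = 14,400 bits/s
time = 79,056,000 / 14,400 = 5,490 s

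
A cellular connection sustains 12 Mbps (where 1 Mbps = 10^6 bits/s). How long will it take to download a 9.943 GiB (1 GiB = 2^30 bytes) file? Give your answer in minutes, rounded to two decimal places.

9.943 GiB = 10,676,214,956.032 bytes = 85,409,719,648.256 bits
12 Mbps = 12,000,000 bits/s
time = 85,409,719,648.256 / 12,000,000 = 7,117.477 s
7,117.477 s / 60 = 118.62 minutes

118.62 minutes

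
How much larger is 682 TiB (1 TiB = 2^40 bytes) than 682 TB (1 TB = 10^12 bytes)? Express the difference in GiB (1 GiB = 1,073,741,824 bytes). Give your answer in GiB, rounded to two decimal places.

63,206.00 GiB

682 TiB = 682 × 1,099,511,627,776 = 749,866,930,143,232 bytes
682 TB = 682 × 1,000,000,000,000 = 682,000,000,000,000 bytes
difference = 67,866,930,143,232 bytes
67,866,930,143,232 / 1,073,741,824 = 63,206.00 GiB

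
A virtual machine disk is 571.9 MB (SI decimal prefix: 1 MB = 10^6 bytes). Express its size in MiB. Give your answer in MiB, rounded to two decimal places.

545.41 MiB

571.9 MB × 1,000,000 bytes/MB = 571,900,000 bytes
1 MiB = 1,048,576 bytes
571,900,000 / 1,048,576 = 545.41 MiB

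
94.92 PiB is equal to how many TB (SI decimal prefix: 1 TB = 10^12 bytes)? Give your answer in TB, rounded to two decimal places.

94.92 PiB × 1,125,899,906,842,624 bytes/PiB = 106,870,419,157,501,870.08 bytes
1 TB = 10^12 bytes = 1,000,000,000,000 bytes
106,870,419,157,501,870.08 / 1,000,000,000,000 = 106,870.42 TB

106,870.42 TB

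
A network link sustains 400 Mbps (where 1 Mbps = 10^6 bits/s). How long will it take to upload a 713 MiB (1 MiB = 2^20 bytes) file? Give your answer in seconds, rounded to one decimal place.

713 MiB = 747,634,688 bytes = 5,981,077,504 bits
400 Mbps = 400,000,000 bits/s
time = 5,981,077,504 / 400,000,000 = 15.0 s

15.0 seconds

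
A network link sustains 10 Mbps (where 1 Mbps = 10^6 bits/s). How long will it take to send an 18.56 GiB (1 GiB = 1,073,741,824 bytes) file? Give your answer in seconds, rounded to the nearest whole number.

18.56 GiB = 19,928,648,253.44 bytes = 159,429,186,027.52 bits
10 Mbps = 10,000,000 bits/s
time = 159,429,186,027.52 / 10,000,000 = 15,943 s

15,943 seconds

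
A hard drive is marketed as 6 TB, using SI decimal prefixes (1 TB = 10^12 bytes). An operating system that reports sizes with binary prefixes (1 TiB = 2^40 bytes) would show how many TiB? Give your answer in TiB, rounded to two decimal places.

6 TB × 1,000,000,000,000 bytes/TB = 6,000,000,000,000 bytes
1 TiB = 1,099,511,627,776 bytes
6,000,000,000,000 / 1,099,511,627,776 = 5.46 TiB

5.46 TiB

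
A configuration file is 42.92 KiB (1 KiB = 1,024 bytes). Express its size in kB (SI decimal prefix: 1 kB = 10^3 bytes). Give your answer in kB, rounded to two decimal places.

43.95 kB

42.92 KiB = 42.92 × 2^10 bytes = 43,950.08 bytes
1 kB = 1,000 bytes
43,950.08 / 1,000 = 43.95 kB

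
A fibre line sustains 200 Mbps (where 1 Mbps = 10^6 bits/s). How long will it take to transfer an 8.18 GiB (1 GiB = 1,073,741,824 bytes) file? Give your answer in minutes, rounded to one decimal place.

5.9 minutes

8.18 GiB = 8,783,208,120.32 bytes = 70,265,664,962.56 bits
200 Mbps = 200,000,000 bits/s
time = 70,265,664,962.56 / 200,000,000 = 351.33 s
351.33 s / 60 = 5.9 minutes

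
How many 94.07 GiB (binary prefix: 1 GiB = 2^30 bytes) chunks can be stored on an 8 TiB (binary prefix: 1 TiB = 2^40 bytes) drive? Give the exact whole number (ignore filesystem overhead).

Capacity: 8 TiB = 8,796,093,022,208 bytes
Per item: 94.07 GiB = 101,006,893,383.68 bytes
⌊8,796,093,022,208 / 101,006,893,383.68⌋ = 87

87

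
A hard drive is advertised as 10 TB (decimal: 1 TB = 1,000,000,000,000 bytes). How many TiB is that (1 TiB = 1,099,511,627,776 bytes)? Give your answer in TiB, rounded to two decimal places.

9.09 TiB

10 TB = 10 × 10^12 bytes = 10,000,000,000,000 bytes
1 TiB = 2^40 bytes = 1,099,511,627,776 bytes
10,000,000,000,000 / 1,099,511,627,776 = 9.09 TiB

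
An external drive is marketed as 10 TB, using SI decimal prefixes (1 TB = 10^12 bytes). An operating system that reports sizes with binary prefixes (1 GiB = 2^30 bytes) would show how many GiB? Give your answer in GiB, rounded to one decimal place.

9,313.2 GiB

10 TB = 10 × 10^12 bytes = 10,000,000,000,000 bytes
1 GiB = 1,073,741,824 bytes
10,000,000,000,000 / 1,073,741,824 = 9,313.2 GiB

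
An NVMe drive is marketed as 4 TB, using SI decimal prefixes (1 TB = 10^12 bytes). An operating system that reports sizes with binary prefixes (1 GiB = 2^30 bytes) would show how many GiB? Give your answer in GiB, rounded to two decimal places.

4 TB × 1,000,000,000,000 bytes/TB = 4,000,000,000,000 bytes
1 GiB = 2^30 bytes = 1,073,741,824 bytes
4,000,000,000,000 / 1,073,741,824 = 3,725.29 GiB

3,725.29 GiB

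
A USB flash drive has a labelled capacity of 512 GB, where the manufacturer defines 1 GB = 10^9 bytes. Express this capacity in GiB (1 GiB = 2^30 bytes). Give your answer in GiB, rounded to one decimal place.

512 GB = 512 × 10^9 bytes = 512,000,000,000 bytes
1 GiB = 1,073,741,824 bytes
512,000,000,000 / 1,073,741,824 = 476.8 GiB

476.8 GiB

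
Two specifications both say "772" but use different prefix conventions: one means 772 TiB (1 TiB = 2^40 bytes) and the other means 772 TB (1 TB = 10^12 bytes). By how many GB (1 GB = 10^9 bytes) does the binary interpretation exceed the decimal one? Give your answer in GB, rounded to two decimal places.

76,822.98 GB

772 TiB = 772 × 1,099,511,627,776 = 848,822,976,643,072 bytes
772 TB = 772 × 1,000,000,000,000 = 772,000,000,000,000 bytes
difference = 76,822,976,643,072 bytes
76,822,976,643,072 / 1,000,000,000 = 76,822.98 GB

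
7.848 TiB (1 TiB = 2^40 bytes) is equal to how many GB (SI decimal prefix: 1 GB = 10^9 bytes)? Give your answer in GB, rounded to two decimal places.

8,628.97 GB

7.848 TiB = 7.848 × 2^40 bytes = 8,628,967,254,786.048 bytes
1 GB = 10^9 bytes = 1,000,000,000 bytes
8,628,967,254,786.048 / 1,000,000,000 = 8,628.97 GB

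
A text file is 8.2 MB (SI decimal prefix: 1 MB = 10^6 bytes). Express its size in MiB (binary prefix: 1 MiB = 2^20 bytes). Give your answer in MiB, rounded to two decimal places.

7.82 MiB

8.2 MB = 8.2 × 10^6 bytes = 8,200,000 bytes
1 MiB = 1,048,576 bytes
8,200,000 / 1,048,576 = 7.82 MiB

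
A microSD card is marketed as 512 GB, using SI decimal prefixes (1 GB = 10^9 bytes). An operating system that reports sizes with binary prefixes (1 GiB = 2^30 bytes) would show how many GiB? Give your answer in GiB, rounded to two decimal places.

476.84 GiB

512 GB = 512 × 10^9 bytes = 512,000,000,000 bytes
1 GiB = 1,073,741,824 bytes
512,000,000,000 / 1,073,741,824 = 476.84 GiB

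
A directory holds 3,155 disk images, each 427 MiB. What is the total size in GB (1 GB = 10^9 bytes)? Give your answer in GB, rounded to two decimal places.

Total = 3,155 × 427 MiB = 1,347,185 MiB
= 1,347,185 × 1,048,576 bytes = 1,412,625,858,560 bytes
1 GB = 1,000,000,000 bytes
1,412,625,858,560 / 1,000,000,000 = 1,412.63 GB

1,412.63 GB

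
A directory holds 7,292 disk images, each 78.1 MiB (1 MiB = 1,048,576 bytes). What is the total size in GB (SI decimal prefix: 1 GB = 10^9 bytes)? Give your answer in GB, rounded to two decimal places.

Total = 7,292 × 78.1 MiB = 569505.2 MiB
= 569505.2 × 1,048,576 bytes = 597,169,484,595.2 bytes
1 GB = 1,000,000,000 bytes
597,169,484,595.2 / 1,000,000,000 = 597.17 GB

597.17 GB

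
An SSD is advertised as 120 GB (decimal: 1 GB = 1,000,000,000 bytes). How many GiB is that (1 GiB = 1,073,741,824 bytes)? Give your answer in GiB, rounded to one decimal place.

111.8 GiB

120 GB = 120 × 10^9 bytes = 120,000,000,000 bytes
1 GiB = 1,073,741,824 bytes
120,000,000,000 / 1,073,741,824 = 111.8 GiB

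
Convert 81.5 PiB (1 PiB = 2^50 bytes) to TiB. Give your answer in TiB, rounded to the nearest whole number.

81.5 PiB × 1,125,899,906,842,624 bytes/PiB = 91,760,842,407,673,856 bytes
1 TiB = 1,099,511,627,776 bytes
91,760,842,407,673,856 / 1,099,511,627,776 = 83,456 TiB

83,456 TiB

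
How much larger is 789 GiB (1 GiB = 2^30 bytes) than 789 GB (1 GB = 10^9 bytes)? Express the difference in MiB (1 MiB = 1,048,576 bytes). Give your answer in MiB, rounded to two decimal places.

789 GiB = 789 × 1,073,741,824 = 847,182,299,136 bytes
789 GB = 789 × 1,000,000,000 = 789,000,000,000 bytes
difference = 58,182,299,136 bytes
58,182,299,136 / 1,048,576 = 55,486.96 MiB

55,486.96 MiB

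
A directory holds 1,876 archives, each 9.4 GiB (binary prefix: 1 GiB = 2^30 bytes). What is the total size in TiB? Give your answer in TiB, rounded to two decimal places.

17.22 TiB

Total = 1,876 × 9.4 GiB = 17634.4 GiB
= 17634.4 × 1,073,741,824 bytes = 18,934,792,821,145.6 bytes
1 TiB = 1,099,511,627,776 bytes
18,934,792,821,145.6 / 1,099,511,627,776 = 17.22 TiB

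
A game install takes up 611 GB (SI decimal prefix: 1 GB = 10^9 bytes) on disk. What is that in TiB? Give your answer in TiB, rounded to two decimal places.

611 GB × 1,000,000,000 bytes/GB = 611,000,000,000 bytes
1 TiB = 1,099,511,627,776 bytes
611,000,000,000 / 1,099,511,627,776 = 0.56 TiB

0.56 TiB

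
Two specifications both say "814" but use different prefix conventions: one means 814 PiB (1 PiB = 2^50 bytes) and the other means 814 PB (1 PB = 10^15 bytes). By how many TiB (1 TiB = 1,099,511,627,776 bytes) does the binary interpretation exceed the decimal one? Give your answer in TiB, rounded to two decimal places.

814 PiB = 814 × 1,125,899,906,842,624 = 916,482,524,169,895,936 bytes
814 PB = 814 × 1,000,000,000,000,000 = 814,000,000,000,000,000 bytes
difference = 102,482,524,169,895,936 bytes
102,482,524,169,895,936 / 1,099,511,627,776 = 93,207.31 TiB

93,207.31 TiB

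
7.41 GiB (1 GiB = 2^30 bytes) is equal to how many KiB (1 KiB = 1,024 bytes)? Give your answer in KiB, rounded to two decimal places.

7.41 GiB × 1,073,741,824 bytes/GiB = 7,956,426,915.84 bytes
1 KiB = 1,024 bytes
7,956,426,915.84 / 1,024 = 7,769,948.16 KiB

7,769,948.16 KiB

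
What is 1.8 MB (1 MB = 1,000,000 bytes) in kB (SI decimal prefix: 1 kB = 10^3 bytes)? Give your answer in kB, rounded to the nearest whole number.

1.8 MB = 1.8 × 10^6 bytes = 1,800,000 bytes
1 kB = 1,000 bytes
1,800,000 / 1,000 = 1,800 kB

1,800 kB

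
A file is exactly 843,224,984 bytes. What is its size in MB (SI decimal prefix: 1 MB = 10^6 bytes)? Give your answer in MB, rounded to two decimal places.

843.22 MB

843,224,984 bytes given.
1 MB = 1,000,000 bytes
843,224,984 / 1,000,000 = 843.22 MB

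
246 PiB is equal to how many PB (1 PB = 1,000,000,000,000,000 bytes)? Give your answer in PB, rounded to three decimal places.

246 PiB × 1,125,899,906,842,624 bytes/PiB = 276,971,377,083,285,504 bytes
1 PB = 1,000,000,000,000,000 bytes
276,971,377,083,285,504 / 1,000,000,000,000,000 = 276.971 PB

276.971 PB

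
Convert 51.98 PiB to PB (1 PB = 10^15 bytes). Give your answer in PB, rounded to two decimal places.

58.52 PB

51.98 PiB = 51.98 × 2^50 bytes = 58,524,277,157,679,595.52 bytes
1 PB = 1,000,000,000,000,000 bytes
58,524,277,157,679,595.52 / 1,000,000,000,000,000 = 58.52 PB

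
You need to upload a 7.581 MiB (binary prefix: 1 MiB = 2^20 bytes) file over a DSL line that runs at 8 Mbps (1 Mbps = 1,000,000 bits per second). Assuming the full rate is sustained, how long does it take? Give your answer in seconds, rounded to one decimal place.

7.581 MiB = 7,949,254.656 bytes = 63,594,037.248 bits
8 Mbps = 8,000,000 bits/s
time = 63,594,037.248 / 8,000,000 = 7.9 s

7.9 seconds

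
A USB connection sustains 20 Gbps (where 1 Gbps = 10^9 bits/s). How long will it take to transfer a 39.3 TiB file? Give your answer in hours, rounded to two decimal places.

39.3 TiB = 43,210,806,971,596.8 bytes = 345,686,455,772,774.4 bits
20 Gbps = 20,000,000,000 bits/s
time = 345,686,455,772,774.4 / 20,000,000,000 = 17,284.3228 s
17,284.3228 s / 3600 = 4.80 hours

4.80 hours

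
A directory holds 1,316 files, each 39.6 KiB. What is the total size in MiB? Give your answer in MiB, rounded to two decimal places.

50.89 MiB

Total = 1,316 × 39.6 KiB = 52113.6 KiB
= 52113.6 × 1,024 bytes = 53,364,326.4 bytes
1 MiB = 1,048,576 bytes
53,364,326.4 / 1,048,576 = 50.89 MiB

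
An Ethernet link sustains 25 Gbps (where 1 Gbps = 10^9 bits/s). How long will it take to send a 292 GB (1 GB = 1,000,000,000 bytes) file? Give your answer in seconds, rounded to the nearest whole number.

93 seconds

292 GB = 292,000,000,000 bytes = 2,336,000,000,000 bits
25 Gbps = 25,000,000,000 bits/s
time = 2,336,000,000,000 / 25,000,000,000 = 93 s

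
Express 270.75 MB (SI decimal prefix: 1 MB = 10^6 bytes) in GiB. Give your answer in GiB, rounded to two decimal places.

270.75 MB = 270.75 × 10^6 bytes = 270,750,000 bytes
1 GiB = 2^30 bytes = 1,073,741,824 bytes
270,750,000 / 1,073,741,824 = 0.25 GiB

0.25 GiB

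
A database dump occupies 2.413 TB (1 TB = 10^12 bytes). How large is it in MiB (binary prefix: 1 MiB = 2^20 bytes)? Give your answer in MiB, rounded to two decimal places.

2,301,216.13 MiB

2.413 TB = 2.413 × 10^12 bytes = 2,413,000,000,000 bytes
1 MiB = 1,048,576 bytes
2,413,000,000,000 / 1,048,576 = 2,301,216.13 MiB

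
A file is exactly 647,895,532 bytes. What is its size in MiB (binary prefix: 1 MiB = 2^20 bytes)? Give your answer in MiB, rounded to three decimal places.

617.881 MiB

647,895,532 bytes given.
1 MiB = 2^20 bytes = 1,048,576 bytes
647,895,532 / 1,048,576 = 617.881 MiB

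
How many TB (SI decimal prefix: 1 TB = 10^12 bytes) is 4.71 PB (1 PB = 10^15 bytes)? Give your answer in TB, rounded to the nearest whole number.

4.71 PB = 4.71 × 10^15 bytes = 4,710,000,000,000,000 bytes
1 TB = 10^12 bytes = 1,000,000,000,000 bytes
4,710,000,000,000,000 / 1,000,000,000,000 = 4,710 TB

4,710 TB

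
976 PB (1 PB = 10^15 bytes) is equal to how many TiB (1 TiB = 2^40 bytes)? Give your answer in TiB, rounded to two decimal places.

887,666.83 TiB

976 PB = 976 × 10^15 bytes = 976,000,000,000,000,000 bytes
1 TiB = 2^40 bytes = 1,099,511,627,776 bytes
976,000,000,000,000,000 / 1,099,511,627,776 = 887,666.83 TiB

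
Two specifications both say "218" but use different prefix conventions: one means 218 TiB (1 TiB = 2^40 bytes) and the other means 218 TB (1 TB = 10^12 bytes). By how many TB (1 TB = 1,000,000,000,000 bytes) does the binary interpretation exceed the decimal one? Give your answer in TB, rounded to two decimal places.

21.69 TB

218 TiB = 218 × 1,099,511,627,776 = 239,693,534,855,168 bytes
218 TB = 218 × 1,000,000,000,000 = 218,000,000,000,000 bytes
difference = 21,693,534,855,168 bytes
21,693,534,855,168 / 1,000,000,000,000 = 21.69 TB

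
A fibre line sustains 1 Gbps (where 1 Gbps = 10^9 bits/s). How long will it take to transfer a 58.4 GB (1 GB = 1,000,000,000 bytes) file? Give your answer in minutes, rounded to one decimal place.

58.4 GB = 58,400,000,000 bytes = 467,200,000,000 bits
1 Gbps = 1,000,000,000 bits/s
time = 467,200,000,000 / 1,000,000,000 = 467.20 s
467.20 s / 60 = 7.8 minutes

7.8 minutes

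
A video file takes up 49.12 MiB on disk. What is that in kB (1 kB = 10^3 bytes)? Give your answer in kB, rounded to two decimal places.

51,506.05 kB

49.12 MiB × 1,048,576 bytes/MiB = 51,506,053.12 bytes
1 kB = 10^3 bytes = 1,000 bytes
51,506,053.12 / 1,000 = 51,506.05 kB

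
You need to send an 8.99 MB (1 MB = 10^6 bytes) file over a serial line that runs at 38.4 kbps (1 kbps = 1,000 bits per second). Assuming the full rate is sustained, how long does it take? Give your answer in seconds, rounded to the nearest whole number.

1,873 seconds

8.99 MB = 8,990,000 bytes = 71,920,000 bits
38.4 kbps = 38,400 bits/s
time = 71,920,000 / 38,400 = 1,873 s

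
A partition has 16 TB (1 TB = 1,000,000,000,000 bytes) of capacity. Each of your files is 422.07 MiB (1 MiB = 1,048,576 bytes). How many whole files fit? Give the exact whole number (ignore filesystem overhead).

36,152

Capacity: 16 TB = 16,000,000,000,000 bytes
Per item: 422.07 MiB = 442,572,472.32 bytes
⌊16,000,000,000,000 / 442,572,472.32⌋ = 36,152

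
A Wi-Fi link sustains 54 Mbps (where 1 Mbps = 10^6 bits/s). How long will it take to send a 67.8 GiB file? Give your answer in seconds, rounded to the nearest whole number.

10,785 seconds

67.8 GiB = 72,799,695,667.2 bytes = 582,397,565,337.6 bits
54 Mbps = 54,000,000 bits/s
time = 582,397,565,337.6 / 54,000,000 = 10,785 s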